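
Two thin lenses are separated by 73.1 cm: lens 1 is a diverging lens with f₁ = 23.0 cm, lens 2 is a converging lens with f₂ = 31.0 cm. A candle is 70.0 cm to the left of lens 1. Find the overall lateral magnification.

m = -0.129

f₁ = −23.0 cm (diverging).
Lens 1: 1/d_i1 = 1/(-23.0) − 1/(70.0) = -0.05776, so d_i1 = -17.31 cm; m₁ = −d_i1/d_o1 = +0.2473.
d_o2 = 73.1 − (-17.31) = 90.41 cm.
Lens 2: 1/d_i2 = 1/(31.0) − 1/(90.41) = 0.02120, so d_i2 = 47.18 cm; m₂ = −d_i2/d_o2 = -0.5218.
m = m₁·m₂ = (+0.2473)(-0.5218) = -0.129.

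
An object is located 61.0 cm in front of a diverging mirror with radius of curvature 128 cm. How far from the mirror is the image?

f = R/2 = 128/2 = 64.00 cm; for a diverging mirror, f = -64.00 cm.
Mirror equation: 1/s_i = 1/f − 1/s_o = 1/(-64.00) − 1/(61.0) = -0.01562 − 0.01639 = -0.03202, so s_i = -31.2 cm.
The image is virtual, upright and reduced, behind the mirror.

31.2 cm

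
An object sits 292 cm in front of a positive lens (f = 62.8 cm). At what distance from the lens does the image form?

80.0 cm

Thin-lens equation: 1/v = 1/f − 1/u = 1/(62.80) − 1/(292) = 0.01592 − 0.003425 = 0.01250, so v = 80.0 cm.
The image is real, inverted and reduced, on the far side of the lens.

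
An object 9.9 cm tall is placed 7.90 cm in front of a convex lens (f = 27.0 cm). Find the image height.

1/d_i = 1/f − 1/d_o = 1/(27.00) − 1/(7.90) = -0.08955, so d_i = -11.17 cm.
m = −d_i/d_o = +1.414.
|h_i| = |m|·h_o = 1.414 × 9.9 = 14.0 cm. The image is virtual, upright and enlarged, on the same side as the object.

14.0 cm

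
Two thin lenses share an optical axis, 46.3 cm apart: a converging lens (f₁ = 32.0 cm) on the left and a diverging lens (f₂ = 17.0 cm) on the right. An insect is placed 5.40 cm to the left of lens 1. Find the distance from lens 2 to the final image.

12.9 cm

Lens 1: 1/d_i1 = 1/f₁ − 1/d_o1 = 1/(32.0) − 1/(5.40) = -0.1539, so d_i1 = -6.496 cm.
The intermediate image is 6.496 cm to the left of lens 1 (virtual), which is 46.3 − (-6.496) = 52.80 cm to the left of lens 2, so d_o2 = +52.80 cm.
Lens 2 is diverging, so f₂ = −17.0 cm.
Lens 2: 1/d_i2 = 1/f₂ − 1/d_o2 = 1/(-17.0) − 1/(52.80) = -0.07776, so d_i2 = -12.9 cm.
The final image is virtual, 12.9 cm to the left of lens 2 (overall magnification ≈ 0.29).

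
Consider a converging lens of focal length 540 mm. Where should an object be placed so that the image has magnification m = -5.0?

648 mm

m = −d_i/d_o ⇒ d_i = −m·d_o.
1/f = 1/d_o + 1/d_i = 1/d_o − 1/(m·d_o) = (1 − 1/m)/d_o, so d_o = f(1 − 1/m) = (540.0)(1 − 1/(-5.0)) = 648 mm.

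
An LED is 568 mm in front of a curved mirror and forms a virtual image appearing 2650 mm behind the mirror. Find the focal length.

f = 723 mm (concave)

Virtual image ⇒ d_i = −2650 mm.
1/f = 1/d_o + 1/d_i = 1/(568) + 1/(-2650) = 0.001383, so f = 723 mm.
Since f is positive, the curved mirror is concave.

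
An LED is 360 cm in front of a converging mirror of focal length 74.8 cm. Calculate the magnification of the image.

m = -0.262

1/d_i = 1/f − 1/d_o = 1/(74.80) − 1/(360) = 0.01059, so d_i = 94.42 cm.
m = −d_i/d_o = −(94.42)/(360) = -0.262.
The image is real, inverted and reduced, in front of the mirror.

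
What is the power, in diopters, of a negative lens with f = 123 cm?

P = -0.813 D

For a negative lens, f = −123 cm.
f = -123 cm = -1.23 m.
P = 1/f = 1/(-1.23 m) = -0.813 D.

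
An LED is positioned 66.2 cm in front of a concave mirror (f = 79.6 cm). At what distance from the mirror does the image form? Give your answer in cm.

393 cm

Mirror equation: 1/d_i = 1/f − 1/d_o = 1/(79.60) − 1/(66.2) = 0.01256 − 0.01511 = -0.002543, so d_i = -393 cm.
The image is virtual, upright and enlarged, behind the mirror.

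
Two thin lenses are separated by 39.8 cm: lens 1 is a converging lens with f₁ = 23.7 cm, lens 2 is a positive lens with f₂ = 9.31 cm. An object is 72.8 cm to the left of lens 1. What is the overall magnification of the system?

m = -0.966

Lens 1: 1/d_i1 = 1/(23.7) − 1/(72.8) = 0.02846, so d_i1 = 35.14 cm; m₁ = −d_i1/d_o1 = -0.4827.
d_o2 = 39.8 − (35.14) = 4.660 cm.
Lens 2: 1/d_i2 = 1/(9.31) − 1/(4.660) = -0.1072, so d_i2 = -9.330 cm; m₂ = −d_i2/d_o2 = +2.002.
m = m₁·m₂ = (-0.4827)(+2.002) = -0.966.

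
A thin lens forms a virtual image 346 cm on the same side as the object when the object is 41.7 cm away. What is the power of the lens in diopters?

P = +2.11 D

Virtual image ⇒ d_i = −346 cm.
1/f = 1/d_o + 1/d_i = 1/(41.7) + 1/(-346) = 0.02109 cm⁻¹.
f = 47.41 cm = 0.4741 m, so P = 1/f = +2.11 D.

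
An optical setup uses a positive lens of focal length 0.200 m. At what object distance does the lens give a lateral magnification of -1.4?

0.343 m

m = −d_i/d_o ⇒ d_i = −m·d_o.
1/f = 1/d_o + 1/d_i = 1/d_o − 1/(m·d_o) = (1 − 1/m)/d_o, so d_o = f(1 − 1/m) = (0.2000)(1 − 1/(-1.4)) = 0.343 m.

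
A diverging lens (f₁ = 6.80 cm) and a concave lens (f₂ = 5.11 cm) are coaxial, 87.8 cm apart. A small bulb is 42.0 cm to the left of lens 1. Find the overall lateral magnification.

f₁ = −6.80 cm (diverging).
Lens 1: 1/d_i1 = 1/(-6.80) − 1/(42.0) = -0.1709, so d_i1 = -5.852 cm; m₁ = −d_i1/d_o1 = +0.1393.
d_o2 = 87.8 − (-5.852) = 93.65 cm.
f₂ = −5.11 cm (diverging).
Lens 2: 1/d_i2 = 1/(-5.11) − 1/(93.65) = -0.2064, so d_i2 = -4.846 cm; m₂ = −d_i2/d_o2 = +0.05174.
m = m₁·m₂ = (+0.1393)(+0.05174) = +0.00721.

m = +0.00721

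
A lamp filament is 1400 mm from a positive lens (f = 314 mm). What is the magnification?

m = -0.289

1/d_i = 1/f − 1/d_o = 1/(314.0) − 1/(1400) = 0.002470, so d_i = 404.8 mm.
m = −d_i/d_o = −(404.8)/(1400) = -0.289.
The image is real, inverted and reduced, on the far side of the lens.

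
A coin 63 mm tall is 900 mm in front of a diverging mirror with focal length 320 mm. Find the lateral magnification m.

m = +0.262

For a diverging mirror, f = -320 mm.
1/d_i = 1/f − 1/d_o = 1/(-320.0) − 1/(900) = -0.004236, so d_i = -236.1 mm.
m = −d_i/d_o = −(-236.1)/(900) = +0.262.
The image is virtual, upright and reduced, behind the mirror.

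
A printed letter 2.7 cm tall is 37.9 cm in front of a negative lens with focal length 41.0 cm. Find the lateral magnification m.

For a negative lens, f = -41.0 cm.
1/d_i = 1/f − 1/d_o = 1/(-41.00) − 1/(37.9) = -0.05078, so d_i = -19.69 cm.
m = −d_i/d_o = −(-19.69)/(37.9) = +0.520.
The image is virtual, upright and reduced, on the same side as the object.

m = +0.520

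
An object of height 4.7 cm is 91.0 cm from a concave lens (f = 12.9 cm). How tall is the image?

0.584 cm

For a concave lens, f = -12.9 cm.
1/d_i = 1/f − 1/d_o = 1/(-12.90) − 1/(91.0) = -0.08851, so d_i = -11.30 cm.
m = −d_i/d_o = +0.1242.
|h_i| = |m|·h_o = 0.1242 × 4.7 = 0.584 cm. The image is virtual, upright and reduced, on the same side as the object.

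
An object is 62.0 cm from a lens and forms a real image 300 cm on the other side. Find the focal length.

f = 51.4 cm (converging)

Real image ⇒ d_i = +300 cm.
1/f = 1/d_o + 1/d_i = 1/(62.0) + 1/(300) = 0.01946, so f = 51.4 cm.
Since f is positive, the lens is converging.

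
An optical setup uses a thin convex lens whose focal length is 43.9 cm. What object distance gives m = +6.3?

m = −d_i/d_o ⇒ d_i = −m·d_o.
1/f = 1/d_o + 1/d_i = 1/d_o − 1/(m·d_o) = (1 − 1/m)/d_o, so d_o = f(1 − 1/m) = (43.90)(1 − 1/(+6.3)) = 36.9 cm.

36.9 cm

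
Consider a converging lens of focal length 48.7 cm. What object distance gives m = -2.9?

m = −d_i/d_o ⇒ d_i = −m·d_o.
1/f = 1/d_o + 1/d_i = 1/d_o − 1/(m·d_o) = (1 − 1/m)/d_o, so d_o = f(1 − 1/m) = (48.70)(1 − 1/(-2.9)) = 65.5 cm.

65.5 cm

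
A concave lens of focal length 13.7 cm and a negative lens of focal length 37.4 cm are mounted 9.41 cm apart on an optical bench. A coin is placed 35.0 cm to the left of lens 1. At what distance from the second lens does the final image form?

12.7 cm

Lens 1 is diverging, so f₁ = −13.7 cm.
Lens 1: 1/d_i1 = 1/f₁ − 1/d_o1 = 1/(-13.7) − 1/(35.0) = -0.1016, so d_i1 = -9.846 cm.
The intermediate image is 9.846 cm to the left of lens 1 (virtual), which is 9.41 − (-9.846) = 19.26 cm to the left of lens 2, so d_o2 = +19.26 cm.
Lens 2 is diverging, so f₂ = −37.4 cm.
Lens 2: 1/d_i2 = 1/f₂ − 1/d_o2 = 1/(-37.4) − 1/(19.26) = -0.07866, so d_i2 = -12.7 cm.
The final image is virtual, 12.7 cm to the left of lens 2 (overall magnification ≈ 0.19).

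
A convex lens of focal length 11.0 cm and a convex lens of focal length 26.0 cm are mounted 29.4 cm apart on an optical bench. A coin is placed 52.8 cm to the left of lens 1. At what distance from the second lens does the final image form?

38.4 cm

Lens 1: 1/d_i1 = 1/f₁ − 1/d_o1 = 1/(11.0) − 1/(52.8) = 0.07197, so d_i1 = 13.89 cm.
The intermediate image is 13.89 cm to the right of lens 1, which is 29.4 − (13.89) = 15.51 cm to the left of lens 2, so d_o2 = +15.51 cm.
Lens 2: 1/d_i2 = 1/f₂ − 1/d_o2 = 1/(26.0) − 1/(15.51) = -0.02601, so d_i2 = -38.4 cm.
The final image is virtual, 38.4 cm to the left of lens 2 (overall magnification ≈ -0.65).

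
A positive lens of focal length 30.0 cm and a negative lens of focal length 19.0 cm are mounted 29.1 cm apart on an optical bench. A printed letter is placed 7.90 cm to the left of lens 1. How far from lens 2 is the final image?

12.9 cm

Lens 1: 1/d_i1 = 1/f₁ − 1/d_o1 = 1/(30.0) − 1/(7.90) = -0.09325, so d_i1 = -10.72 cm.
The intermediate image is 10.72 cm to the left of lens 1 (virtual), which is 29.1 − (-10.72) = 39.82 cm to the left of lens 2, so d_o2 = +39.82 cm.
Lens 2 is diverging, so f₂ = −19.0 cm.
Lens 2: 1/d_i2 = 1/f₂ − 1/d_o2 = 1/(-19.0) − 1/(39.82) = -0.07774, so d_i2 = -12.9 cm.
The final image is virtual, 12.9 cm to the left of lens 2 (overall magnification ≈ 0.44).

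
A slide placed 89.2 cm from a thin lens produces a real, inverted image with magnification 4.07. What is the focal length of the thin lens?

m = −d_i/d_o ⇒ d_i = −m·d_o = −(-4.07)·(89.2) = 363.0 cm.
1/f = 1/d_o + 1/d_i = 1/(89.2) + 1/(363.0) = 0.01397, so f = 71.6 cm.
Since f is positive, the thin lens is converging.

f = 71.6 cm (converging)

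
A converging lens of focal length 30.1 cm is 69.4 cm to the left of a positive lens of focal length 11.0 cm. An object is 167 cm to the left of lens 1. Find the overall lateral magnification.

Lens 1: 1/d_i1 = 1/(30.1) − 1/(167) = 0.02723, so d_i1 = 36.72 cm; m₁ = −d_i1/d_o1 = -0.2199.
d_o2 = 69.4 − (36.72) = 32.68 cm.
Lens 2: 1/d_i2 = 1/(11.0) − 1/(32.68) = 0.06031, so d_i2 = 16.58 cm; m₂ = −d_i2/d_o2 = -0.5074.
m = m₁·m₂ = (-0.2199)(-0.5074) = +0.112.

m = +0.112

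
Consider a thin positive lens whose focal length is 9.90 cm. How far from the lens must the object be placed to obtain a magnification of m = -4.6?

12.1 cm

m = −d_i/d_o ⇒ d_i = −m·d_o.
1/f = 1/d_o + 1/d_i = 1/d_o − 1/(m·d_o) = (1 − 1/m)/d_o, so d_o = f(1 − 1/m) = (9.900)(1 − 1/(-4.6)) = 12.1 cm.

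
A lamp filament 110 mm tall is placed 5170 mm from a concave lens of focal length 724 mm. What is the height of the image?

For a concave lens, f = -724 mm.
1/d_i = 1/f − 1/d_o = 1/(-724.0) − 1/(5170) = -0.001575, so d_i = -635.1 mm.
m = −d_i/d_o = +0.1228.
|h_i| = |m|·h_o = 0.1228 × 110 = 13.5 mm. The image is virtual, upright and reduced, on the same side as the object.

13.5 mm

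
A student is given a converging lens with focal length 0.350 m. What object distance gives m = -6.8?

0.401 m

m = −d_i/d_o ⇒ d_i = −m·d_o.
1/f = 1/d_o + 1/d_i = 1/d_o − 1/(m·d_o) = (1 − 1/m)/d_o, so d_o = f(1 − 1/m) = (0.3500)(1 − 1/(-6.8)) = 0.401 m.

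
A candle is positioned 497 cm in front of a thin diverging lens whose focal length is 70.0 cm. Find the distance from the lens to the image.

61.4 cm

For a diverging lens, f = -70.0 cm.
Thin-lens equation: 1/d_i = 1/f − 1/d_o = 1/(-70.00) − 1/(497) = -0.01429 − 0.002012 = -0.01630, so d_i = -61.4 cm.
The image is virtual, upright and reduced, on the same side as the object.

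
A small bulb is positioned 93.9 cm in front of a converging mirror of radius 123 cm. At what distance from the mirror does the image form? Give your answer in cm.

178 cm

f = R/2 = 123/2 = 61.50 cm.
Mirror equation: 1/d_i = 1/f − 1/d_o = 1/(61.50) − 1/(93.9) = 0.01626 − 0.01065 = 0.005611, so d_i = 178 cm.
The image is real, inverted and enlarged, in front of the mirror.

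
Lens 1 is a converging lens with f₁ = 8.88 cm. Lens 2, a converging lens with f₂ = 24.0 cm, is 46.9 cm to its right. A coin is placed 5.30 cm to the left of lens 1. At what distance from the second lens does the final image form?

40.0 cm

Lens 1: 1/d_i1 = 1/f₁ − 1/d_o1 = 1/(8.88) − 1/(5.30) = -0.07607, so d_i1 = -13.15 cm.
The intermediate image is 13.15 cm to the left of lens 1 (virtual), which is 46.9 − (-13.15) = 60.05 cm to the left of lens 2, so d_o2 = +60.05 cm.
Lens 2: 1/d_i2 = 1/f₂ − 1/d_o2 = 1/(24.0) − 1/(60.05) = 0.02501, so d_i2 = 40.0 cm.
The final image is real, 40.0 cm to the right of lens 2 (overall magnification ≈ -1.7).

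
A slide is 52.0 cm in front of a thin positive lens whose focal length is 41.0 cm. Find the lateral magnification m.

m = -3.73

1/d_i = 1/f − 1/d_o = 1/(41.00) − 1/(52.0) = 0.005159, so d_i = 193.8 cm.
m = −d_i/d_o = −(193.8)/(52.0) = -3.73.
The image is real, inverted and enlarged, on the far side of the lens.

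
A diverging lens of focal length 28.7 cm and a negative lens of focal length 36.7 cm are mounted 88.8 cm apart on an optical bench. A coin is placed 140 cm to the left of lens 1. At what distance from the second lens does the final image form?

27.7 cm

Lens 1 is diverging, so f₁ = −28.7 cm.
Lens 1: 1/d_i1 = 1/f₁ − 1/d_o1 = 1/(-28.7) − 1/(140) = -0.04199, so d_i1 = -23.82 cm.
The intermediate image is 23.82 cm to the left of lens 1 (virtual), which is 88.8 − (-23.82) = 112.6 cm to the left of lens 2, so d_o2 = +112.6 cm.
Lens 2 is diverging, so f₂ = −36.7 cm.
Lens 2: 1/d_i2 = 1/f₂ − 1/d_o2 = 1/(-36.7) − 1/(112.6) = -0.03613, so d_i2 = -27.7 cm.
The final image is virtual, 27.7 cm to the left of lens 2 (overall magnification ≈ 0.042).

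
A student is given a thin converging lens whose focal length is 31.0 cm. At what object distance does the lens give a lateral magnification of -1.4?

m = −d_i/d_o ⇒ d_i = −m·d_o.
1/f = 1/d_o + 1/d_i = 1/d_o − 1/(m·d_o) = (1 − 1/m)/d_o, so d_o = f(1 − 1/m) = (31.00)(1 − 1/(-1.4)) = 53.1 cm.

53.1 cm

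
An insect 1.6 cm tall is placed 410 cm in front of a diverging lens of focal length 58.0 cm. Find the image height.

For a diverging lens, f = -58.0 cm.
1/d_i = 1/f − 1/d_o = 1/(-58.00) − 1/(410) = -0.01968, so d_i = -50.81 cm.
m = −d_i/d_o = +0.1239.
|h_i| = |m|·h_o = 0.1239 × 1.6 = 0.198 cm. The image is virtual, upright and reduced, on the same side as the object.

0.198 cm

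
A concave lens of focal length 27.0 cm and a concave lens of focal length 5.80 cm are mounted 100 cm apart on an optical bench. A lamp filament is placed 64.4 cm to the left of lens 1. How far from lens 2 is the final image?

Lens 1 is diverging, so f₁ = −27.0 cm.
Lens 1: 1/d_i1 = 1/f₁ − 1/d_o1 = 1/(-27.0) − 1/(64.4) = -0.05256, so d_i1 = -19.02 cm.
The intermediate image is 19.02 cm to the left of lens 1 (virtual), which is 100 − (-19.02) = 119.0 cm to the left of lens 2, so d_o2 = +119.0 cm.
Lens 2 is diverging, so f₂ = −5.80 cm.
Lens 2: 1/d_i2 = 1/f₂ − 1/d_o2 = 1/(-5.80) − 1/(119.0) = -0.1808, so d_i2 = -5.53 cm.
The final image is virtual, 5.53 cm to the left of lens 2 (overall magnification ≈ 0.014).

5.53 cm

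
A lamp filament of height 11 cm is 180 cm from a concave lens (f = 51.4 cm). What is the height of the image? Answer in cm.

For a concave lens, f = -51.4 cm.
1/d_i = 1/f − 1/d_o = 1/(-51.40) − 1/(180) = -0.02501, so d_i = -39.98 cm.
m = −d_i/d_o = +0.2221.
|h_i| = |m|·h_o = 0.2221 × 11 = 2.44 cm. The image is virtual, upright and reduced, on the same side as the object.

2.44 cm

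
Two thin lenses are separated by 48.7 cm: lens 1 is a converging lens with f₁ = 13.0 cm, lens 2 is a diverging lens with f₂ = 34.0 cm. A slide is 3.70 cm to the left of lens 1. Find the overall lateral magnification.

Lens 1: 1/d_i1 = 1/(13.0) − 1/(3.70) = -0.1933, so d_i1 = -5.172 cm; m₁ = −d_i1/d_o1 = +1.398.
d_o2 = 48.7 − (-5.172) = 53.87 cm.
f₂ = −34.0 cm (diverging).
Lens 2: 1/d_i2 = 1/(-34.0) − 1/(53.87) = -0.04797, so d_i2 = -20.84 cm; m₂ = −d_i2/d_o2 = +0.3869.
m = m₁·m₂ = (+1.398)(+0.3869) = +0.541.

m = +0.541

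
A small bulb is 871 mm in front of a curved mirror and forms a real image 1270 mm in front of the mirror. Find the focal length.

f = 517 mm (concave)

Real image ⇒ d_i = +1270 mm.
1/f = 1/d_o + 1/d_i = 1/(871) + 1/(1270) = 0.001936, so f = 517 mm.
Since f is positive, the curved mirror is concave.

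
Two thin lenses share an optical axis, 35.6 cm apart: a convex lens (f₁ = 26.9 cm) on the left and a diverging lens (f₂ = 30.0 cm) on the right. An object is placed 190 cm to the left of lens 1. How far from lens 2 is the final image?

Lens 1: 1/d_i1 = 1/f₁ − 1/d_o1 = 1/(26.9) − 1/(190) = 0.03191, so d_i1 = 31.34 cm.
The intermediate image is 31.34 cm to the right of lens 1, which is 35.6 − (31.34) = 4.260 cm to the left of lens 2, so d_o2 = +4.260 cm.
Lens 2 is diverging, so f₂ = −30.0 cm.
Lens 2: 1/d_i2 = 1/f₂ − 1/d_o2 = 1/(-30.0) − 1/(4.260) = -0.2681, so d_i2 = -3.73 cm.
The final image is virtual, 3.73 cm to the left of lens 2 (overall magnification ≈ -0.14).

3.73 cm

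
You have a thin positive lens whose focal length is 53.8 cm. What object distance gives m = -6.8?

m = −d_i/d_o ⇒ d_i = −m·d_o.
1/f = 1/d_o + 1/d_i = 1/d_o − 1/(m·d_o) = (1 − 1/m)/d_o, so d_o = f(1 − 1/m) = (53.80)(1 − 1/(-6.8)) = 61.7 cm.

61.7 cm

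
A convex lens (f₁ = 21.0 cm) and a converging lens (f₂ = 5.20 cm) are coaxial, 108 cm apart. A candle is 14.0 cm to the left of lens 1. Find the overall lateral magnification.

Lens 1: 1/d_i1 = 1/(21.0) − 1/(14.0) = -0.02381, so d_i1 = -42.00 cm; m₁ = −d_i1/d_o1 = +3.000.
d_o2 = 108 − (-42.00) = 150.0 cm.
Lens 2: 1/d_i2 = 1/(5.20) − 1/(150.0) = 0.1856, so d_i2 = 5.387 cm; m₂ = −d_i2/d_o2 = -0.03591.
m = m₁·m₂ = (+3.000)(-0.03591) = -0.108.

m = -0.108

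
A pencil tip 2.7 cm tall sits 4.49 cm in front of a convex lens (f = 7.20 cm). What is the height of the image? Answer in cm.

7.17 cm

1/d_i = 1/f − 1/d_o = 1/(7.200) − 1/(4.49) = -0.08383, so d_i = -11.93 cm.
m = −d_i/d_o = +2.657.
|h_i| = |m|·h_o = 2.657 × 2.7 = 7.17 cm. The image is virtual, upright and enlarged, on the same side as the object.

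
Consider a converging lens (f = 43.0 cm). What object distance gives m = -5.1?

m = −d_i/d_o ⇒ d_i = −m·d_o.
1/f = 1/d_o + 1/d_i = 1/d_o − 1/(m·d_o) = (1 − 1/m)/d_o, so d_o = f(1 − 1/m) = (43.00)(1 − 1/(-5.1)) = 51.4 cm.

51.4 cm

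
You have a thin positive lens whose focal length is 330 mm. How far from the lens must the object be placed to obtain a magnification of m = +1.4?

94.3 mm

m = −d_i/d_o ⇒ d_i = −m·d_o.
1/f = 1/d_o + 1/d_i = 1/d_o − 1/(m·d_o) = (1 − 1/m)/d_o, so d_o = f(1 − 1/m) = (330.0)(1 − 1/(+1.4)) = 94.3 mm.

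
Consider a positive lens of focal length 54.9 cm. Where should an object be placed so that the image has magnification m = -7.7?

62.0 cm

m = −d_i/d_o ⇒ d_i = −m·d_o.
1/f = 1/d_o + 1/d_i = 1/d_o − 1/(m·d_o) = (1 − 1/m)/d_o, so d_o = f(1 − 1/m) = (54.90)(1 − 1/(-7.7)) = 62.0 cm.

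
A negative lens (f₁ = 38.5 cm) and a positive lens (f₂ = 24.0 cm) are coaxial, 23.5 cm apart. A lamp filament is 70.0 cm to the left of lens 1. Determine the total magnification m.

m = -0.350

f₁ = −38.5 cm (diverging).
Lens 1: 1/d_i1 = 1/(-38.5) − 1/(70.0) = -0.04026, so d_i1 = -24.84 cm; m₁ = −d_i1/d_o1 = +0.3549.
d_o2 = 23.5 − (-24.84) = 48.34 cm.
Lens 2: 1/d_i2 = 1/(24.0) − 1/(48.34) = 0.02098, so d_i2 = 47.66 cm; m₂ = −d_i2/d_o2 = -0.9860.
m = m₁·m₂ = (+0.3549)(-0.9860) = -0.350.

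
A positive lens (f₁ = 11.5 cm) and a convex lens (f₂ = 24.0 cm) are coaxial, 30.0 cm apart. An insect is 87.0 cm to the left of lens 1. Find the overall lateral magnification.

m = -0.504

Lens 1: 1/d_i1 = 1/(11.5) − 1/(87.0) = 0.07546, so d_i1 = 13.25 cm; m₁ = −d_i1/d_o1 = -0.1523.
d_o2 = 30.0 − (13.25) = 16.75 cm.
Lens 2: 1/d_i2 = 1/(24.0) − 1/(16.75) = -0.01803, so d_i2 = -55.45 cm; m₂ = −d_i2/d_o2 = +3.310.
m = m₁·m₂ = (-0.1523)(+3.310) = -0.504.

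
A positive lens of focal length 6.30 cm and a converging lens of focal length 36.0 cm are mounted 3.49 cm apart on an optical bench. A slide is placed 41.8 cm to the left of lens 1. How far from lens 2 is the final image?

3.54 cm

Lens 1: 1/d_i1 = 1/f₁ − 1/d_o1 = 1/(6.30) − 1/(41.8) = 0.1348, so d_i1 = 7.418 cm.
The intermediate image is 7.418 cm to the right of lens 1, which lies 3.928 cm to the right of lens 2 — a virtual object — so d_o2 = −3.928 cm.
Lens 2: 1/d_i2 = 1/f₂ − 1/d_o2 = 1/(36.0) − 1/(-3.928) = 0.2824, so d_i2 = 3.54 cm.
The final image is real, 3.54 cm to the right of lens 2 (overall magnification ≈ -0.16).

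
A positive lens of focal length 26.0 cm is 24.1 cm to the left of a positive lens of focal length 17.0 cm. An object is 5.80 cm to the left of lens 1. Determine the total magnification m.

Lens 1: 1/d_i1 = 1/(26.0) − 1/(5.80) = -0.1340, so d_i1 = -7.465 cm; m₁ = −d_i1/d_o1 = +1.287.
d_o2 = 24.1 − (-7.465) = 31.57 cm.
Lens 2: 1/d_i2 = 1/(17.0) − 1/(31.57) = 0.02715, so d_i2 = 36.84 cm; m₂ = −d_i2/d_o2 = -1.167.
m = m₁·m₂ = (+1.287)(-1.167) = -1.50.

m = -1.50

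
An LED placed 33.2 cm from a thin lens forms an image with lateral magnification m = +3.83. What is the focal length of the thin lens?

f = 44.9 cm (converging)

m = −d_i/d_o ⇒ d_i = −m·d_o = −(+3.83)·(33.2) = -127.2 cm.
1/f = 1/d_o + 1/d_i = 1/(33.2) + 1/(-127.2) = 0.02226, so f = 44.9 cm.
Since f is positive, the thin lens is converging.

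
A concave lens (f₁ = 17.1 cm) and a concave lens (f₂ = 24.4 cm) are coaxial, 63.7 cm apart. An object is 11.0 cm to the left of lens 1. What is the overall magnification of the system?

m = +0.157

f₁ = −17.1 cm (diverging).
Lens 1: 1/d_i1 = 1/(-17.1) − 1/(11.0) = -0.1494, so d_i1 = -6.694 cm; m₁ = −d_i1/d_o1 = +0.6085.
d_o2 = 63.7 − (-6.694) = 70.39 cm.
f₂ = −24.4 cm (diverging).
Lens 2: 1/d_i2 = 1/(-24.4) − 1/(70.39) = -0.05519, so d_i2 = -18.12 cm; m₂ = −d_i2/d_o2 = +0.2574.
m = m₁·m₂ = (+0.6085)(+0.2574) = +0.157.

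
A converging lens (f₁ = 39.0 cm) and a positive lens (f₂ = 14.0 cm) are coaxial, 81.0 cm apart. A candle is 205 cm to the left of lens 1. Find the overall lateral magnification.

m = +0.175

Lens 1: 1/d_i1 = 1/(39.0) − 1/(205) = 0.02076, so d_i1 = 48.16 cm; m₁ = −d_i1/d_o1 = -0.2349.
d_o2 = 81.0 − (48.16) = 32.84 cm.
Lens 2: 1/d_i2 = 1/(14.0) − 1/(32.84) = 0.04098, so d_i2 = 24.40 cm; m₂ = −d_i2/d_o2 = -0.7431.
m = m₁·m₂ = (-0.2349)(-0.7431) = +0.175.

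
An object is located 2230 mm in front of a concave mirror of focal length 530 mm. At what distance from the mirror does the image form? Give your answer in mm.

Mirror equation: 1/v = 1/f − 1/u = 1/(530.0) − 1/(2230) = 0.001887 − 0.0004484 = 0.001438, so v = 695 mm.
The image is real, inverted and reduced, in front of the mirror.

695 mm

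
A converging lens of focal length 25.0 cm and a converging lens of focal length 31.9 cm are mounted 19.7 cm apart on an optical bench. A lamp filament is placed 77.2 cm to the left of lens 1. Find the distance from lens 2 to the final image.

11.2 cm

Lens 1: 1/d_i1 = 1/f₁ − 1/d_o1 = 1/(25.0) − 1/(77.2) = 0.02705, so d_i1 = 36.97 cm.
The intermediate image is 36.97 cm to the right of lens 1, which lies 17.27 cm to the right of lens 2 — a virtual object — so d_o2 = −17.27 cm.
Lens 2: 1/d_i2 = 1/f₂ − 1/d_o2 = 1/(31.9) − 1/(-17.27) = 0.08925, so d_i2 = 11.2 cm.
The final image is real, 11.2 cm to the right of lens 2 (overall magnification ≈ -0.31).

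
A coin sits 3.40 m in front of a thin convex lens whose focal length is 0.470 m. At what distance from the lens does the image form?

0.545 m

Lens equation: 1/v = 1/f − 1/u = 1/(0.4700) − 1/(3.40) = 2.128 − 0.2941 = 1.834, so v = 0.545 m.
The image is real, inverted and reduced, on the far side of the lens.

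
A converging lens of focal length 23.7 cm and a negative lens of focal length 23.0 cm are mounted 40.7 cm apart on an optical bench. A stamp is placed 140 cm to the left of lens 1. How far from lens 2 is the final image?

Lens 1: 1/d_i1 = 1/f₁ − 1/d_o1 = 1/(23.7) − 1/(140) = 0.03505, so d_i1 = 28.53 cm.
The intermediate image is 28.53 cm to the right of lens 1, which is 40.7 − (28.53) = 12.17 cm to the left of lens 2, so d_o2 = +12.17 cm.
Lens 2 is diverging, so f₂ = −23.0 cm.
Lens 2: 1/d_i2 = 1/f₂ − 1/d_o2 = 1/(-23.0) − 1/(12.17) = -0.1256, so d_i2 = -7.96 cm.
The final image is virtual, 7.96 cm to the left of lens 2 (overall magnification ≈ -0.13).

7.96 cm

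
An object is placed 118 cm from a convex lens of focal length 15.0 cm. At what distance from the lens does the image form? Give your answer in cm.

17.2 cm

Thin-lens equation: 1/q = 1/f − 1/p = 1/(15.00) − 1/(118) = 0.06667 − 0.008475 = 0.05819, so q = 17.2 cm.
The image is real, inverted and reduced, on the far side of the lens.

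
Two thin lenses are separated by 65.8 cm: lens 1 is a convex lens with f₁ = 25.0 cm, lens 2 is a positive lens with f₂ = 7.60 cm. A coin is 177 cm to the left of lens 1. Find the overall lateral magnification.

m = +0.0430

Lens 1: 1/d_i1 = 1/(25.0) − 1/(177) = 0.03435, so d_i1 = 29.11 cm; m₁ = −d_i1/d_o1 = -0.1645.
d_o2 = 65.8 − (29.11) = 36.69 cm.
Lens 2: 1/d_i2 = 1/(7.60) − 1/(36.69) = 0.1043, so d_i2 = 9.586 cm; m₂ = −d_i2/d_o2 = -0.2613.
m = m₁·m₂ = (-0.1645)(-0.2613) = +0.0430.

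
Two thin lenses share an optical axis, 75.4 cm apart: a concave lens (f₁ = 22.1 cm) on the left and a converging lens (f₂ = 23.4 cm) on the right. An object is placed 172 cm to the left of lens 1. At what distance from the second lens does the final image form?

31.0 cm

Lens 1 is diverging, so f₁ = −22.1 cm.
Lens 1: 1/d_i1 = 1/f₁ − 1/d_o1 = 1/(-22.1) − 1/(172) = -0.05106, so d_i1 = -19.58 cm.
The intermediate image is 19.58 cm to the left of lens 1 (virtual), which is 75.4 − (-19.58) = 94.98 cm to the left of lens 2, so d_o2 = +94.98 cm.
Lens 2: 1/d_i2 = 1/f₂ − 1/d_o2 = 1/(23.4) − 1/(94.98) = 0.03221, so d_i2 = 31.0 cm.
The final image is real, 31.0 cm to the right of lens 2 (overall magnification ≈ -0.037).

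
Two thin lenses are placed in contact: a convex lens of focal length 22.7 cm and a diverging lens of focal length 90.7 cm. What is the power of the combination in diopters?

P = +3.30 D

P₁ = 1/f₁ = 1/(0.227 m) = +4.405 D; P₂ = 1/f₂ = 1/(-0.907 m) = -1.103 D.
For thin lenses in contact, P = P₁ + P₂ = (+4.405) + (-1.103) = +3.30 D.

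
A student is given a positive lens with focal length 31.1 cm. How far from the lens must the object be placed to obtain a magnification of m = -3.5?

40.0 cm

m = −d_i/d_o ⇒ d_i = −m·d_o.
1/f = 1/d_o + 1/d_i = 1/d_o − 1/(m·d_o) = (1 − 1/m)/d_o, so d_o = f(1 − 1/m) = (31.10)(1 − 1/(-3.5)) = 40.0 cm.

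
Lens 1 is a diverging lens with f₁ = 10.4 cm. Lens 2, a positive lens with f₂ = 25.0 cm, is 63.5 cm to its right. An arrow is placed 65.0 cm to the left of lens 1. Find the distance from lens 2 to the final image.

38.2 cm

Lens 1 is diverging, so f₁ = −10.4 cm.
Lens 1: 1/d_i1 = 1/f₁ − 1/d_o1 = 1/(-10.4) − 1/(65.0) = -0.1115, so d_i1 = -8.966 cm.
The intermediate image is 8.966 cm to the left of lens 1 (virtual), which is 63.5 − (-8.966) = 72.47 cm to the left of lens 2, so d_o2 = +72.47 cm.
Lens 2: 1/d_i2 = 1/f₂ − 1/d_o2 = 1/(25.0) − 1/(72.47) = 0.02620, so d_i2 = 38.2 cm.
The final image is real, 38.2 cm to the right of lens 2 (overall magnification ≈ -0.073).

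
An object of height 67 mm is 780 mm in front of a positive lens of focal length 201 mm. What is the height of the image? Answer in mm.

23.3 mm

1/d_i = 1/f − 1/d_o = 1/(201.0) − 1/(780) = 0.003693, so d_i = 270.8 mm.
m = −d_i/d_o = -0.3472.
|h_i| = |m|·h_o = 0.3472 × 67 = 23.3 mm. The image is real, inverted and reduced, on the far side of the lens.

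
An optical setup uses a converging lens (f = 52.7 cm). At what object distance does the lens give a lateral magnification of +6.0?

m = −d_i/d_o ⇒ d_i = −m·d_o.
1/f = 1/d_o + 1/d_i = 1/d_o − 1/(m·d_o) = (1 − 1/m)/d_o, so d_o = f(1 − 1/m) = (52.70)(1 − 1/(+6.0)) = 43.9 cm.

43.9 cm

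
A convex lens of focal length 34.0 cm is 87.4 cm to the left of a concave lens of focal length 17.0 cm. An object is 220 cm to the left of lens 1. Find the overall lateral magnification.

m = -0.0484

Lens 1: 1/d_i1 = 1/(34.0) − 1/(220) = 0.02487, so d_i1 = 40.22 cm; m₁ = −d_i1/d_o1 = -0.1828.
d_o2 = 87.4 − (40.22) = 47.18 cm.
f₂ = −17.0 cm (diverging).
Lens 2: 1/d_i2 = 1/(-17.0) − 1/(47.18) = -0.08002, so d_i2 = -12.50 cm; m₂ = −d_i2/d_o2 = +0.2649.
m = m₁·m₂ = (-0.1828)(+0.2649) = -0.0484.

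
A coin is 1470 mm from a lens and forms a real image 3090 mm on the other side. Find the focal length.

f = 996 mm (converging)

Real image ⇒ d_i = +3090 mm.
1/f = 1/d_o + 1/d_i = 1/(1470) + 1/(3090) = 0.001004, so f = 996 mm.
Since f is positive, the lens is converging.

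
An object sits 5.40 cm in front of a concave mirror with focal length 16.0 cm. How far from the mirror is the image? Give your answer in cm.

Mirror equation: 1/s_i = 1/f − 1/s_o = 1/(16.00) − 1/(5.40) = 0.06250 − 0.1852 = -0.1227, so s_i = -8.15 cm.
The image is virtual, upright and enlarged, behind the mirror.

8.15 cm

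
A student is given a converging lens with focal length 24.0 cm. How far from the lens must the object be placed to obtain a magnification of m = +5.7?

m = −d_i/d_o ⇒ d_i = −m·d_o.
1/f = 1/d_o + 1/d_i = 1/d_o − 1/(m·d_o) = (1 − 1/m)/d_o, so d_o = f(1 − 1/m) = (24.00)(1 − 1/(+5.7)) = 19.8 cm.

19.8 cm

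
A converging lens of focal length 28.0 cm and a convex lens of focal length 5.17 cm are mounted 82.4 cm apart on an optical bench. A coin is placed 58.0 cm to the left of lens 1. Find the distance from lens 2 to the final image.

Lens 1: 1/d_i1 = 1/f₁ − 1/d_o1 = 1/(28.0) − 1/(58.0) = 0.01847, so d_i1 = 54.13 cm.
The intermediate image is 54.13 cm to the right of lens 1, which is 82.4 − (54.13) = 28.27 cm to the left of lens 2, so d_o2 = +28.27 cm.
Lens 2: 1/d_i2 = 1/f₂ − 1/d_o2 = 1/(5.17) − 1/(28.27) = 0.1581, so d_i2 = 6.33 cm.
The final image is real, 6.33 cm to the right of lens 2 (overall magnification ≈ 0.21).

6.33 cm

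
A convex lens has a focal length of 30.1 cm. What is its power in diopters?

f = 30.1 cm = 0.301 m.
P = 1/f = 1/(0.301 m) = +3.32 D.

P = +3.32 D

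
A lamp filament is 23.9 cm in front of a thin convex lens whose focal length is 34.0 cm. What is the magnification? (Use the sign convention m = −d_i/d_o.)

1/d_i = 1/f − 1/d_o = 1/(34.00) − 1/(23.9) = -0.01243, so d_i = -80.46 cm.
m = −d_i/d_o = −(-80.46)/(23.9) = +3.37.
The image is virtual, upright and enlarged, on the same side as the object.

m = +3.37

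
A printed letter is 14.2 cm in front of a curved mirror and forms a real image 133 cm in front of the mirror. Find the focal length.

Real image ⇒ d_i = +133 cm.
1/f = 1/d_o + 1/d_i = 1/(14.2) + 1/(133) = 0.07794, so f = 12.8 cm.
Since f is positive, the curved mirror is concave.

f = 12.8 cm (concave)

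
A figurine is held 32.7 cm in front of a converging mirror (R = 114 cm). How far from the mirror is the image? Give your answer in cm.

f = R/2 = 114/2 = 57.00 cm.
Mirror equation: 1/q = 1/f − 1/p = 1/(57.00) − 1/(32.7) = 0.01754 − 0.03058 = -0.01304, so q = -76.7 cm.
The image is virtual, upright and enlarged, behind the mirror.

76.7 cm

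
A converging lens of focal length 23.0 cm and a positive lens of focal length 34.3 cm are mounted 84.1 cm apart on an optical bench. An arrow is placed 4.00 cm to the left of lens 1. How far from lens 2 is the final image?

Lens 1: 1/d_i1 = 1/f₁ − 1/d_o1 = 1/(23.0) − 1/(4.00) = -0.2065, so d_i1 = -4.842 cm.
The intermediate image is 4.842 cm to the left of lens 1 (virtual), which is 84.1 − (-4.842) = 88.94 cm to the left of lens 2, so d_o2 = +88.94 cm.
Lens 2: 1/d_i2 = 1/f₂ − 1/d_o2 = 1/(34.3) − 1/(88.94) = 0.01791, so d_i2 = 55.8 cm.
The final image is real, 55.8 cm to the right of lens 2 (overall magnification ≈ -0.76).

55.8 cm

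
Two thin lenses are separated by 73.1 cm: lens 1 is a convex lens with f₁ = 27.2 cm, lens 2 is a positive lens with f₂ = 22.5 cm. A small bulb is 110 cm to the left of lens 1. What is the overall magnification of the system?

m = +0.511

Lens 1: 1/d_i1 = 1/(27.2) − 1/(110) = 0.02767, so d_i1 = 36.14 cm; m₁ = −d_i1/d_o1 = -0.3285.
d_o2 = 73.1 − (36.14) = 36.96 cm.
Lens 2: 1/d_i2 = 1/(22.5) − 1/(36.96) = 0.01739, so d_i2 = 57.51 cm; m₂ = −d_i2/d_o2 = -1.556.
m = m₁·m₂ = (-0.3285)(-1.556) = +0.511.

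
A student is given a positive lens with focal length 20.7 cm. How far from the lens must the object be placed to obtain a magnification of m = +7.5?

17.9 cm

m = −d_i/d_o ⇒ d_i = −m·d_o.
1/f = 1/d_o + 1/d_i = 1/d_o − 1/(m·d_o) = (1 − 1/m)/d_o, so d_o = f(1 − 1/m) = (20.70)(1 − 1/(+7.5)) = 17.9 cm.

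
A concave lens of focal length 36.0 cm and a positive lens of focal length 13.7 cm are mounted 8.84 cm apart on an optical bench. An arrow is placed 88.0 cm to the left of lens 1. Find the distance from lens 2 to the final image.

Lens 1 is diverging, so f₁ = −36.0 cm.
Lens 1: 1/d_i1 = 1/f₁ − 1/d_o1 = 1/(-36.0) − 1/(88.0) = -0.03914, so d_i1 = -25.55 cm.
The intermediate image is 25.55 cm to the left of lens 1 (virtual), which is 8.84 − (-25.55) = 34.39 cm to the left of lens 2, so d_o2 = +34.39 cm.
Lens 2: 1/d_i2 = 1/f₂ − 1/d_o2 = 1/(13.7) − 1/(34.39) = 0.04391, so d_i2 = 22.8 cm.
The final image is real, 22.8 cm to the right of lens 2 (overall magnification ≈ -0.19).

22.8 cm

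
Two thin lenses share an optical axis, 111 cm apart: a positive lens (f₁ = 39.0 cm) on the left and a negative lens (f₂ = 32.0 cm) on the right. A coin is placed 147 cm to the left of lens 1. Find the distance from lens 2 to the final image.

20.6 cm

Lens 1: 1/d_i1 = 1/f₁ − 1/d_o1 = 1/(39.0) − 1/(147) = 0.01884, so d_i1 = 53.08 cm.
The intermediate image is 53.08 cm to the right of lens 1, which is 111 − (53.08) = 57.92 cm to the left of lens 2, so d_o2 = +57.92 cm.
Lens 2 is diverging, so f₂ = −32.0 cm.
Lens 2: 1/d_i2 = 1/f₂ − 1/d_o2 = 1/(-32.0) − 1/(57.92) = -0.04852, so d_i2 = -20.6 cm.
The final image is virtual, 20.6 cm to the left of lens 2 (overall magnification ≈ -0.13).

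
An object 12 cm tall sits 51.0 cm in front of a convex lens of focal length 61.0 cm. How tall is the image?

73.2 cm

1/d_i = 1/f − 1/d_o = 1/(61.00) − 1/(51.0) = -0.003214, so d_i = -311.1 cm.
m = −d_i/d_o = +6.100.
|h_i| = |m|·h_o = 6.100 × 12 = 73.2 cm. The image is virtual, upright and enlarged, on the same side as the object.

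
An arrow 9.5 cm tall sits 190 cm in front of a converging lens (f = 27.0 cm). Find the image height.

1/d_i = 1/f − 1/d_o = 1/(27.00) − 1/(190) = 0.03177, so d_i = 31.47 cm.
m = −d_i/d_o = -0.1656.
|h_i| = |m|·h_o = 0.1656 × 9.5 = 1.57 cm. The image is real, inverted and reduced, on the far side of the lens.

1.57 cm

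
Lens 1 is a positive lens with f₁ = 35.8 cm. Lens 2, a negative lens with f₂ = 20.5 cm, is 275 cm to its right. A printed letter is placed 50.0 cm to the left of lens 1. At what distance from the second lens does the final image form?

18.0 cm

Lens 1: 1/d_i1 = 1/f₁ − 1/d_o1 = 1/(35.8) − 1/(50.0) = 0.007933, so d_i1 = 126.1 cm.
The intermediate image is 126.1 cm to the right of lens 1, which is 275 − (126.1) = 148.9 cm to the left of lens 2, so d_o2 = +148.9 cm.
Lens 2 is diverging, so f₂ = −20.5 cm.
Lens 2: 1/d_i2 = 1/f₂ − 1/d_o2 = 1/(-20.5) − 1/(148.9) = -0.05550, so d_i2 = -18.0 cm.
The final image is virtual, 18.0 cm to the left of lens 2 (overall magnification ≈ -0.31).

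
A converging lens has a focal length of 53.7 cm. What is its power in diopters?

f = 53.7 cm = 0.537 m.
P = 1/f = 1/(0.537 m) = +1.86 D.

P = +1.86 D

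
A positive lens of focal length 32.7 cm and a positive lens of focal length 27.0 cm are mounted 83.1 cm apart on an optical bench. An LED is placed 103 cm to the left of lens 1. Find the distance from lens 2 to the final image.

Lens 1: 1/d_i1 = 1/f₁ − 1/d_o1 = 1/(32.7) − 1/(103) = 0.02087, so d_i1 = 47.91 cm.
The intermediate image is 47.91 cm to the right of lens 1, which is 83.1 − (47.91) = 35.19 cm to the left of lens 2, so d_o2 = +35.19 cm.
Lens 2: 1/d_i2 = 1/f₂ − 1/d_o2 = 1/(27.0) − 1/(35.19) = 0.008620, so d_i2 = 116 cm.
The final image is real, 116 cm to the right of lens 2 (overall magnification ≈ 1.5).

116 cm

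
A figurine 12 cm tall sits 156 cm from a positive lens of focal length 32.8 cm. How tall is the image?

1/d_i = 1/f − 1/d_o = 1/(32.80) − 1/(156) = 0.02408, so d_i = 41.53 cm.
m = −d_i/d_o = -0.2662.
|h_i| = |m|·h_o = 0.2662 × 12 = 3.19 cm. The image is real, inverted and reduced, on the far side of the lens.

3.19 cm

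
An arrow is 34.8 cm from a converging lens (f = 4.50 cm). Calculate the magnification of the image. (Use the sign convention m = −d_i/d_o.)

m = -0.149

1/d_i = 1/f − 1/d_o = 1/(4.500) − 1/(34.8) = 0.1935, so d_i = 5.168 cm.
m = −d_i/d_o = −(5.168)/(34.8) = -0.149.
The image is real, inverted and reduced, on the far side of the lens.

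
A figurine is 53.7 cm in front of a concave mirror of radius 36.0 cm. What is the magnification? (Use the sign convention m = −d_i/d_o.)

m = -0.504

f = R/2 = 36.0/2 = 18.00 cm.
1/d_i = 1/f − 1/d_o = 1/(18.00) − 1/(53.7) = 0.03693, so d_i = 27.08 cm.
m = −d_i/d_o = −(27.08)/(53.7) = -0.504.
The image is real, inverted and reduced, in front of the mirror.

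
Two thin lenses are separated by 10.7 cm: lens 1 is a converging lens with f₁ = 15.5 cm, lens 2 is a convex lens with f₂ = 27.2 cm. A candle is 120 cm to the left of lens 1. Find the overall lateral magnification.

m = -0.118

Lens 1: 1/d_i1 = 1/(15.5) − 1/(120) = 0.05618, so d_i1 = 17.80 cm; m₁ = −d_i1/d_o1 = -0.1483.
d_o2 = 10.7 − (17.80) = -7.100 cm (virtual object).
Lens 2: 1/d_i2 = 1/(27.2) − 1/(-7.100) = 0.1776, so d_i2 = 5.630 cm; m₂ = −d_i2/d_o2 = +0.7930.
m = m₁·m₂ = (-0.1483)(+0.7930) = -0.118.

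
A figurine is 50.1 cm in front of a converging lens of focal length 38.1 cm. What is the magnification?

1/d_i = 1/f − 1/d_o = 1/(38.10) − 1/(50.1) = 0.006287, so d_i = 159.1 cm.
m = −d_i/d_o = −(159.1)/(50.1) = -3.18.
The image is real, inverted and enlarged, on the far side of the lens.

m = -3.18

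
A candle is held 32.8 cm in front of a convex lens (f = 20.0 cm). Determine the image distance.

Lens equation: 1/q = 1/f − 1/p = 1/(20.00) − 1/(32.8) = 0.05000 − 0.03049 = 0.01951, so q = 51.3 cm.
The image is real, inverted and enlarged, on the far side of the lens.

51.3 cm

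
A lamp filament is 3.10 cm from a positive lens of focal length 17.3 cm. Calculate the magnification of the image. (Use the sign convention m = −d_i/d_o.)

1/d_i = 1/f − 1/d_o = 1/(17.30) − 1/(3.10) = -0.2648, so d_i = -3.777 cm.
m = −d_i/d_o = −(-3.777)/(3.10) = +1.22.
The image is virtual, upright and enlarged, on the same side as the object.

m = +1.22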